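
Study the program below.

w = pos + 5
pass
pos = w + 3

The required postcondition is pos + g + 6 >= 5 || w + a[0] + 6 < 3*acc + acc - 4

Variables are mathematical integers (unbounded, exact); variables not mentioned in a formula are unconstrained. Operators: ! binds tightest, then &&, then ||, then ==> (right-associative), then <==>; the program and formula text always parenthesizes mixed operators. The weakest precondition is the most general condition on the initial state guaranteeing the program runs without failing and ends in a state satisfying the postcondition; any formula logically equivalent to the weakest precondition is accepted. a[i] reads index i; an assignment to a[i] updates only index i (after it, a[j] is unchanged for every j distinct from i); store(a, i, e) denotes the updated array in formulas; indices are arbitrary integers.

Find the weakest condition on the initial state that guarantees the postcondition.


Working backward. After the program, the postcondition pos + g + 6 >= 5 || w + a[0] + 6 < 3*acc + acc - 4 must hold; in canonical form it is g + pos >= -1 || a[0] + w < 4*acc - 10.
Before pos := w + 3: g + w >= -4 || a[0] + w < 4*acc - 10
Before skip: g + w >= -4 || a[0] + w < 4*acc - 10
Before w := pos + 5: g + pos >= -9 || a[0] + pos < 4*acc - 15
Answer: WP = g + pos >= -9 || a[0] + pos < 4*acc - 15


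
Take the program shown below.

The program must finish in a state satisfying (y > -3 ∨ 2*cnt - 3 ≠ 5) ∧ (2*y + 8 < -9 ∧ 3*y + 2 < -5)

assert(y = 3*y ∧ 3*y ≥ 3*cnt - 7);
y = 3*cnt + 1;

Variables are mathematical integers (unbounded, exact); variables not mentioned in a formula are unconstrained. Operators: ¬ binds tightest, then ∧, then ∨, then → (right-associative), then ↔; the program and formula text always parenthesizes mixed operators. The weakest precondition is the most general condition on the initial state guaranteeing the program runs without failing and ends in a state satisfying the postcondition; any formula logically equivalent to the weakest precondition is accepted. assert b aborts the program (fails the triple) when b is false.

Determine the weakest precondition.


Working backward. After the program, the postcondition (y > -3 ∨ 2*cnt - 3 ≠ 5) ∧ (2*y + 8 < -9 ∧ 3*y + 2 < -5) must hold; in canonical form it is (y > -3 ∨ 2*cnt ≠ 8) ∧ 2*y < -17 ∧ 3*y < -7.
Before y := 3*cnt + 1: (3*cnt > -4 ∨ 2*cnt ≠ 8) ∧ 6*cnt < -19 ∧ 9*cnt < -10
Before assert y = 3*y ∧ 3*y ≥ 3*cnt - 7: 2*y = 0 ∧ 3*y ≥ 3*cnt - 7 ∧ (3*cnt > -4 ∨ 2*cnt ≠ 8) ∧ 6*cnt < -19 ∧ 9*cnt < -10
Answer: WP = 2*y = 0 ∧ 3*y ≥ 3*cnt - 7 ∧ (3*cnt > -4 ∨ 2*cnt ≠ 8) ∧ 6*cnt < -19 ∧ 9*cnt < -10


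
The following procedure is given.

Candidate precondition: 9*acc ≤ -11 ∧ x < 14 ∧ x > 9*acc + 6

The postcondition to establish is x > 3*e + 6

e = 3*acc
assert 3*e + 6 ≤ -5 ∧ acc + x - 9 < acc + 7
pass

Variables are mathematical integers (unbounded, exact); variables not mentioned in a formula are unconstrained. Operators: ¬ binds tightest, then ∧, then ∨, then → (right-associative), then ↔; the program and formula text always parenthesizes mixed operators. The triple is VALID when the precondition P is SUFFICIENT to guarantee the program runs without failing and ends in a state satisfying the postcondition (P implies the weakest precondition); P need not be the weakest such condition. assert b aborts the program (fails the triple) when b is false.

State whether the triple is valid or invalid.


Working backward. After the program, x > 3*e + 6 must hold.
Before skip: x > 3*e + 6
Before assert 3*e + 6 ≤ -5 ∧ acc + x - 9 < acc + 7: 3*e ≤ -11 ∧ x < 16 ∧ x > 3*e + 6
Before e := 3*acc: 9*acc ≤ -11 ∧ x < 16 ∧ x > 9*acc + 6
The weakest precondition is 9*acc ≤ -11 ∧ x < 16 ∧ x > 9*acc + 6.
Check whether 9*acc ≤ -11 ∧ x < 14 ∧ x > 9*acc + 6 implies it.
Every state satisfying the precondition satisfies the weakest precondition: the implication holds.
Answer: valid


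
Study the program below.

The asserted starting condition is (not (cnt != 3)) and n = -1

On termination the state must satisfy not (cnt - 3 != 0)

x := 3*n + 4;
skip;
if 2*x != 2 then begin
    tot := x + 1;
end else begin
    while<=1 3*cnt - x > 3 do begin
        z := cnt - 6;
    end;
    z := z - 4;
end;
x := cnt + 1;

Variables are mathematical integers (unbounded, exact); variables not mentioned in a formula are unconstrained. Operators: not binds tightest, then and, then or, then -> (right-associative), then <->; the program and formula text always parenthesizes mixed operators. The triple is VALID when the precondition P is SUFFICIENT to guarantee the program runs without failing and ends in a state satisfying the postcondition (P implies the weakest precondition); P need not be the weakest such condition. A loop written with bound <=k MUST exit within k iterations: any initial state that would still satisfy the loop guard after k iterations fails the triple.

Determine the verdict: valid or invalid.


Working backward. After the program, the postcondition not (cnt - 3 != 0) must hold; in canonical form it is not (cnt != 3).
Before x := cnt + 1: not (cnt != 3)
Then branch requires not (cnt != 3); else branch requires (3*cnt > x + 3 -> ((not (3*cnt > x + 3)) and (not (cnt != 3)))) and ((not (3*cnt > x + 3)) -> (not (cnt != 3))).
Before the if: (2*x != 2 -> (not (cnt != 3))) and ((not (2*x != 2)) -> ((3*cnt > x + 3 -> ((not (3*cnt > x + 3)) and (not (cnt != 3)))) and ((not (3*cnt > x + 3)) -> (not (cnt != 3)))))
Before skip: (2*x != 2 -> (not (cnt != 3))) and ((not (2*x != 2)) -> ((3*cnt > x + 3 -> ((not (3*cnt > x + 3)) and (not (cnt != 3)))) and ((not (3*cnt > x + 3)) -> (not (cnt != 3)))))
Before x := 3*n + 4: (6*n != -6 -> (not (cnt != 3))) and ((not (6*n != -6)) -> ((3*cnt > 3*n + 7 -> ((not (3*cnt > 3*n + 7)) and (not (cnt != 3)))) and ((not (3*cnt > 3*n + 7)) -> (not (cnt != 3)))))
The weakest precondition is (6*n != -6 -> (not (cnt != 3))) and ((not (6*n != -6)) -> ((3*cnt > 3*n + 7 -> ((not (3*cnt > 3*n + 7)) and (not (cnt != 3)))) and ((not (3*cnt > 3*n + 7)) -> (not (cnt != 3))))).
Check whether (not (cnt != 3)) and n = -1 implies it.
Countermodel: at the initial state cnt = 3, n = -1, the precondition holds but the weakest precondition fails.
Answer: invalid


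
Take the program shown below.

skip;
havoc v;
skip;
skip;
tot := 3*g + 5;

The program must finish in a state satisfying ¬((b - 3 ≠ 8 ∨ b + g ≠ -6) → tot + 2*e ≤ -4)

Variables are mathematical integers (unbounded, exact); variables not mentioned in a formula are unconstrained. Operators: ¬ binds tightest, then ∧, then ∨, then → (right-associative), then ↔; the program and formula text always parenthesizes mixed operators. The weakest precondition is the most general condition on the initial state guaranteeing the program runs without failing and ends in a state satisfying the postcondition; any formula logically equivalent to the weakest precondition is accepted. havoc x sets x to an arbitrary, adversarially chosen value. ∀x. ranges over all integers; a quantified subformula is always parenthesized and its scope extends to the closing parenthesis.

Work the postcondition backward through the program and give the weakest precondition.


Working backward. After the program, the postcondition ¬((b - 3 ≠ 8 ∨ b + g ≠ -6) → tot + 2*e ≤ -4) must hold; in canonical form it is ¬((b ≠ 11 ∨ b + g ≠ -6) → 2*e + tot ≤ -4).
Before tot := 3*g + 5: ¬((b ≠ 11 ∨ b + g ≠ -6) → 2*e + 3*g ≤ -9)
Before skip: ¬((b ≠ 11 ∨ b + g ≠ -6) → 2*e + 3*g ≤ -9)
Before skip: ¬((b ≠ 11 ∨ b + g ≠ -6) → 2*e + 3*g ≤ -9)
Before havoc v: ¬((b ≠ 11 ∨ b + g ≠ -6) → 2*e + 3*g ≤ -9)
Before skip: ¬((b ≠ 11 ∨ b + g ≠ -6) → 2*e + 3*g ≤ -9)
Answer: WP = ¬((b ≠ 11 ∨ b + g ≠ -6) → 2*e + 3*g ≤ -9)


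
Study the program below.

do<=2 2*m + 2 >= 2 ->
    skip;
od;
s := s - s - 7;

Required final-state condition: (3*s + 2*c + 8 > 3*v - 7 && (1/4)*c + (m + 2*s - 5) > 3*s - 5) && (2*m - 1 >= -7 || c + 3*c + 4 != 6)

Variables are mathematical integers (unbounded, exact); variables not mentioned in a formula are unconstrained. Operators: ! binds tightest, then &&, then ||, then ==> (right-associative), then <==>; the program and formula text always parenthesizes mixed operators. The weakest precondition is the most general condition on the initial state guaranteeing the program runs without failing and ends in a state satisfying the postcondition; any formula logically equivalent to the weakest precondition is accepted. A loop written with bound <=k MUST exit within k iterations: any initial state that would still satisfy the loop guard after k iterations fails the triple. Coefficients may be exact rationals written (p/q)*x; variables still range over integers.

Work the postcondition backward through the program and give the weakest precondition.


Working backward. After the program, the postcondition (3*s + 2*c + 8 > 3*v - 7 && (1/4)*c + (m + 2*s - 5) > 3*s - 5) && (2*m - 1 >= -7 || c + 3*c + 4 != 6) must hold; in canonical form it is 2*c + 3*s > 3*v - 15 && (1/4)*c + m > s && (2*m >= -6 || 4*c != 2).
Before s := s - s - 7: 2*c > 3*v + 6 && (1/4)*c + m > -7 && (2*m >= -6 || 4*c != 2)
Before the loop (bound <=2), unroll the exhaustion recursion (WP_0 = exit-now case; WP_j = one more guarded iteration, up to j = 2):
  WP_0: (!(2*m >= 0)) && 2*c > 3*v + 6 && (1/4)*c + m > -7 && (2*m >= -6 || 4*c != 2)
  WP_1: (2*m >= 0 ==> ((!(2*m >= 0)) && 2*c > 3*v + 6 && (1/4)*c + m > -7 && (2*m >= -6 || 4*c != 2))) && ((!(2*m >= 0)) ==> (2*c > 3*v + 6 && (1/4)*c + m > -7 && (2*m >= -6 || 4*c != 2)))
  WP_2: (2*m >= 0 ==> ((2*m >= 0 ==> ((!(2*m >= 0)) && 2*c > 3*v + 6 && (1/4)*c + m > -7 && (2*m >= -6 || 4*c != 2))) && ((!(2*m >= 0)) ==> (2*c > 3*v + 6 && (1/4)*c + m > -7 && (2*m >= -6 || 4*c != 2))))) && ((!(2*m >= 0)) ==> (2*c > 3*v + 6 && (1/4)*c + m > -7 && (2*m >= -6 || 4*c != 2)))
So before the loop: (2*m >= 0 ==> ((2*m >= 0 ==> ((!(2*m >= 0)) && 2*c > 3*v + 6 && (1/4)*c + m > -7 && (2*m >= -6 || 4*c != 2))) && ((!(2*m >= 0)) ==> (2*c > 3*v + 6 && (1/4)*c + m > -7 && (2*m >= -6 || 4*c != 2))))) && ((!(2*m >= 0)) ==> (2*c > 3*v + 6 && (1/4)*c + m > -7 && (2*m >= -6 || 4*c != 2)))
Answer: WP = (2*m >= 0 ==> ((2*m >= 0 ==> ((!(2*m >= 0)) && 2*c > 3*v + 6 && (1/4)*c + m > -7 && (2*m >= -6 || 4*c != 2))) && ((!(2*m >= 0)) ==> (2*c > 3*v + 6 && (1/4)*c + m > -7 && (2*m >= -6 || 4*c != 2))))) && ((!(2*m >= 0)) ==> (2*c > 3*v + 6 && (1/4)*c + m > -7 && (2*m >= -6 || 4*c != 2)))


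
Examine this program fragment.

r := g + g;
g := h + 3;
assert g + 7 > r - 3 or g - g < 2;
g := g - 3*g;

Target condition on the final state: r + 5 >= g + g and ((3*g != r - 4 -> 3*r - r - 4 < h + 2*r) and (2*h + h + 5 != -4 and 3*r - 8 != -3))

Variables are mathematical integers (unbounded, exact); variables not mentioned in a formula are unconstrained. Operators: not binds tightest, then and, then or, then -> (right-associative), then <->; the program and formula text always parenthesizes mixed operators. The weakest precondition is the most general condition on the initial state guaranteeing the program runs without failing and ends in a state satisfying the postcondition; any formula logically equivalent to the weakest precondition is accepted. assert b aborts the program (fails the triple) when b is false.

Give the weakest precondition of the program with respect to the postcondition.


Working backward. After the program, the postcondition r + 5 >= g + g and ((3*g != r - 4 -> 3*r - r - 4 < h + 2*r) and (2*h + h + 5 != -4 and 3*r - 8 != -3)) must hold; in canonical form it is r >= 2*g - 5 and (3*g != r - 4 -> h > -4) and 3*h != -9 and 3*r != 5.
Before g := g - 3*g: 4*g + r >= -5 and (6*g + r != 4 -> h > -4) and 3*h != -9 and 3*r != 5
Before assert g + 7 > r - 3 or g - g < 2: 4*g + r >= -5 and (6*g + r != 4 -> h > -4) and 3*h != -9 and 3*r != 5
Before g := h + 3: 4*h + r >= -17 and (6*h + r != -14 -> h > -4) and 3*h != -9 and 3*r != 5
Before r := g + g: 2*g + 4*h >= -17 and (2*g + 6*h != -14 -> h > -4) and 3*h != -9 and 6*g != 5
Answer: WP = 2*g + 4*h >= -17 and (2*g + 6*h != -14 -> h > -4) and 3*h != -9 and 6*g != 5


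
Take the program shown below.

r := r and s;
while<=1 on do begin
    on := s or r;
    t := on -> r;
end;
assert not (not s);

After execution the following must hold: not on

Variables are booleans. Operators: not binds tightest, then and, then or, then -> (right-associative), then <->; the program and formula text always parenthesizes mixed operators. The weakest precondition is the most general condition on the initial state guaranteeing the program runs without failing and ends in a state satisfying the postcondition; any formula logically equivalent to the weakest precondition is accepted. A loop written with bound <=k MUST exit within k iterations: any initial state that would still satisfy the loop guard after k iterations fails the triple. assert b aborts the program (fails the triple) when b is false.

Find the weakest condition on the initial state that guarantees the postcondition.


Working backward. After the program, not on must hold.
Before assert not (not s): s and (not on)
Before the loop (bound <=1), unroll the exhaustion recursion (WP_0 = exit-now case; WP_j = one more guarded iteration, up to j = 1):
  WP_0: (not on) and s
  WP_1: (on -> ((not (s or r)) and s)) and ((not on) -> (s and (not on)))
So before the loop: (on -> ((not (s or r)) and s)) and ((not on) -> (s and (not on)))
Before r := r and s: (on -> ((not (s or (r and s))) and s)) and ((not on) -> (s and (not on)))
Answer: WP = (on -> ((not (s or (r and s))) and s)) and ((not on) -> (s and (not on)))


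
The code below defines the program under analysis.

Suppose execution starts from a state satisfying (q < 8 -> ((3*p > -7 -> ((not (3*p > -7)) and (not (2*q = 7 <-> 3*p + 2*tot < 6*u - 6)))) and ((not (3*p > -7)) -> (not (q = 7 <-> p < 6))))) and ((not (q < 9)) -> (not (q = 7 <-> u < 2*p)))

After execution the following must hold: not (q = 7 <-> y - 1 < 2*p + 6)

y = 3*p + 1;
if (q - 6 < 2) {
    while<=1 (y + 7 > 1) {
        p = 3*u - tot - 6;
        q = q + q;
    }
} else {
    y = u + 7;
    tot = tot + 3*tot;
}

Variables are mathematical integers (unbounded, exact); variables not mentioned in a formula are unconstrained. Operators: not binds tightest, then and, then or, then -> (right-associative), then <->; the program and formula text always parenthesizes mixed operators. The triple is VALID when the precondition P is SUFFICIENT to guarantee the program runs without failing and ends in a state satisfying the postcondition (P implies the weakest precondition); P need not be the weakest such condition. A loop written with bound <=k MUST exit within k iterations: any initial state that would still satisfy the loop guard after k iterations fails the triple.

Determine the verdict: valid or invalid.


Working backward. After the program, the postcondition not (q = 7 <-> y - 1 < 2*p + 6) must hold; in canonical form it is not (q = 7 <-> y < 2*p + 7).
Then branch requires (y > -6 -> ((not (y > -6)) and (not (2*q = 7 <-> 2*tot + y < 6*u - 5)))) and ((not (y > -6)) -> (not (q = 7 <-> y < 2*p + 7))); else branch requires not (q = 7 <-> u < 2*p).
Before the if: (q < 8 -> ((y > -6 -> ((not (y > -6)) and (not (2*q = 7 <-> 2*tot + y < 6*u - 5)))) and ((not (y > -6)) -> (not (q = 7 <-> y < 2*p + 7))))) and ((not (q < 8)) -> (not (q = 7 <-> u < 2*p)))
Before y := 3*p + 1: (q < 8 -> ((3*p > -7 -> ((not (3*p > -7)) and (not (2*q = 7 <-> 3*p + 2*tot < 6*u - 6)))) and ((not (3*p > -7)) -> (not (q = 7 <-> p < 6))))) and ((not (q < 8)) -> (not (q = 7 <-> u < 2*p)))
The weakest precondition is (q < 8 -> ((3*p > -7 -> ((not (3*p > -7)) and (not (2*q = 7 <-> 3*p + 2*tot < 6*u - 6)))) and ((not (3*p > -7)) -> (not (q = 7 <-> p < 6))))) and ((not (q < 8)) -> (not (q = 7 <-> u < 2*p))).
Check whether (q < 8 -> ((3*p > -7 -> ((not (3*p > -7)) and (not (2*q = 7 <-> 3*p + 2*tot < 6*u - 6)))) and ((not (3*p > -7)) -> (not (q = 7 <-> p < 6))))) and ((not (q < 9)) -> (not (q = 7 <-> u < 2*p))) implies it.
Countermodel: at the initial state p = 0, q = 8, tot = 0, u = 0, the precondition holds but the weakest precondition fails.
Answer: invalid


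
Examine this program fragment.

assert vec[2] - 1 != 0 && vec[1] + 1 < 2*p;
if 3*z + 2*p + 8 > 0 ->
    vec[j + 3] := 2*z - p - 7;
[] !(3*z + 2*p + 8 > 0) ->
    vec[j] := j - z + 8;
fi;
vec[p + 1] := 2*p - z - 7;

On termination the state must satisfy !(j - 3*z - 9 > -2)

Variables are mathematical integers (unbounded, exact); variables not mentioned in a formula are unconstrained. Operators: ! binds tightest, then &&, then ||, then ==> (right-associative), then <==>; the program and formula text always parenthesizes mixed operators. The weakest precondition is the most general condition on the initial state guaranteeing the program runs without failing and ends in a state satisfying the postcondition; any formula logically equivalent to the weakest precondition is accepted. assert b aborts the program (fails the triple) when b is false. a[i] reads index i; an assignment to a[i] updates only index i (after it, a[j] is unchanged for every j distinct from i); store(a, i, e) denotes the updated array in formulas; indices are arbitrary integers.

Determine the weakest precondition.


Working backward. After the program, the postcondition !(j - 3*z - 9 > -2) must hold; in canonical form it is !(j > 3*z + 7).
Before vec[p + 1] := 2*p - z - 7: !(j > 3*z + 7)
Then branch requires !(j > 3*z + 7); else branch requires !(j > 3*z + 7).
Before the if: (2*p + 3*z > -8 ==> (!(j > 3*z + 7))) && ((!(2*p + 3*z > -8)) ==> (!(j > 3*z + 7)))
Before assert vec[2] - 1 != 0 && vec[1] + 1 < 2*p: vec[2] != 1 && vec[1] < 2*p - 1 && (2*p + 3*z > -8 ==> (!(j > 3*z + 7))) && ((!(2*p + 3*z > -8)) ==> (!(j > 3*z + 7)))
Answer: WP = vec[2] != 1 && vec[1] < 2*p - 1 && (2*p + 3*z > -8 ==> (!(j > 3*z + 7))) && ((!(2*p + 3*z > -8)) ==> (!(j > 3*z + 7)))


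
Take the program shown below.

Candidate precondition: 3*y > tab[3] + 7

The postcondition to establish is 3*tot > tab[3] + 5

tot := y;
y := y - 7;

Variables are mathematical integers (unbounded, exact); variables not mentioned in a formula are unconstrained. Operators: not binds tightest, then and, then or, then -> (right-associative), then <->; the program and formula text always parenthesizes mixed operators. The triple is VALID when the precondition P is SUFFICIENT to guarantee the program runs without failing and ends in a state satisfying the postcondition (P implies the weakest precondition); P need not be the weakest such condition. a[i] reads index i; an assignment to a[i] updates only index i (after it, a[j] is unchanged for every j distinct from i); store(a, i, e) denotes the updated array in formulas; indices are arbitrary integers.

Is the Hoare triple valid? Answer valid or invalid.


Working backward. After the program, 3*tot > tab[3] + 5 must hold.
Before y := y - 7: 3*tot > tab[3] + 5
Before tot := y: 3*y > tab[3] + 5
The weakest precondition is 3*y > tab[3] + 5.
Check whether 3*y > tab[3] + 7 implies it.
Every state satisfying the precondition satisfies the weakest precondition: the implication holds.
Answer: valid


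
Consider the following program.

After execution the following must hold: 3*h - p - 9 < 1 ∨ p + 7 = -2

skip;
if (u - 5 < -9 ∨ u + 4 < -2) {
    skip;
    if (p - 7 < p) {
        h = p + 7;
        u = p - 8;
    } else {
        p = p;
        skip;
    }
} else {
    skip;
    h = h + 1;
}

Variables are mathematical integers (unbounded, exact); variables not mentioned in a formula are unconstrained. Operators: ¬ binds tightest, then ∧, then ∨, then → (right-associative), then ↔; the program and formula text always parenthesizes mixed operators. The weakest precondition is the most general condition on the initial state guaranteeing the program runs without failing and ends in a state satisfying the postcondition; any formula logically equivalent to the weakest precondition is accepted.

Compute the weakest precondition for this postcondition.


Working backward. After the program, the postcondition 3*h - p - 9 < 1 ∨ p + 7 = -2 must hold; in canonical form it is 3*h < p + 10 ∨ p = -9.
Then branch requires 2*p < -11 ∨ p = -9; else branch requires 3*h < p + 7 ∨ p = -9.
Before the if: ((u < -4 ∨ u < -6) → (2*p < -11 ∨ p = -9)) ∧ ((¬(u < -4 ∨ u < -6)) → (3*h < p + 7 ∨ p = -9))
Before skip: ((u < -4 ∨ u < -6) → (2*p < -11 ∨ p = -9)) ∧ ((¬(u < -4 ∨ u < -6)) → (3*h < p + 7 ∨ p = -9))
Answer: WP = ((u < -4 ∨ u < -6) → (2*p < -11 ∨ p = -9)) ∧ ((¬(u < -4 ∨ u < -6)) → (3*h < p + 7 ∨ p = -9))


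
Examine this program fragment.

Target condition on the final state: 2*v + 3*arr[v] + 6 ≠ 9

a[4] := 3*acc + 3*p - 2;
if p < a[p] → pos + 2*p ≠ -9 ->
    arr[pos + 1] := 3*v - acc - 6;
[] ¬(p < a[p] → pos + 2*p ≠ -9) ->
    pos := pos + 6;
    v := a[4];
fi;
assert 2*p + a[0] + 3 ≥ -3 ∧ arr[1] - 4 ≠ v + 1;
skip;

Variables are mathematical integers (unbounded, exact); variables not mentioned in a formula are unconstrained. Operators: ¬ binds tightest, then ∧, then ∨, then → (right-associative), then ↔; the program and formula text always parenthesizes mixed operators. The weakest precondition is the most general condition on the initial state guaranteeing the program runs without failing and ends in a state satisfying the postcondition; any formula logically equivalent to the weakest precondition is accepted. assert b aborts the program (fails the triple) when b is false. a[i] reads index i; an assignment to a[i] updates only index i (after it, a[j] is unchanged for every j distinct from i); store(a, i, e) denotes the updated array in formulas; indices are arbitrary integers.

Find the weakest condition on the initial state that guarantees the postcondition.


Working backward. After the program, the postcondition 2*v + 3*arr[v] + 6 ≠ 9 must hold; in canonical form it is 3*arr[v] + 2*v ≠ 3.
Before skip: 3*arr[v] + 2*v ≠ 3
Before assert 2*p + a[0] + 3 ≥ -3 ∧ arr[1] - 4 ≠ v + 1: a[0] + 2*p ≥ -6 ∧ arr[1] ≠ v + 5 ∧ 3*arr[v] + 2*v ≠ 3
Then branch requires a[0] + 2*p ≥ -6 ∧ store(arr, pos + 1, -acc + 3*v - 6)[1] ≠ v + 5 ∧ 3*store(arr, pos + 1, -acc + 3*v - 6)[v] + 2*v ≠ 3; else branch requires a[0] + 2*p ≥ -6 ∧ arr[1] ≠ a[4] + 5 ∧ 2*a[4] + 3*arr[a[4]] ≠ 3.
Before the if: ((p < a[p] → 2*p + pos ≠ -9) → (a[0] + 2*p ≥ -6 ∧ store(arr, pos + 1, -acc + 3*v - 6)[1] ≠ v + 5 ∧ 3*store(arr, pos + 1, -acc + 3*v - 6)[v] + 2*v ≠ 3)) ∧ ((¬(p < a[p] → 2*p + pos ≠ -9)) → (a[0] + 2*p ≥ -6 ∧ arr[1] ≠ a[4] + 5 ∧ 2*a[4] + 3*arr[a[4]] ≠ 3))
Before a[4] := 3*acc + 3*p - 2: ((p < store(a, 4, 3*acc + 3*p - 2)[p] → 2*p + pos ≠ -9) → (a[0] + 2*p ≥ -6 ∧ store(arr, pos + 1, -acc + 3*v - 6)[1] ≠ v + 5 ∧ 3*store(arr, pos + 1, -acc + 3*v - 6)[v] + 2*v ≠ 3)) ∧ ((¬(p < store(a, 4, 3*acc + 3*p - 2)[p] → 2*p + pos ≠ -9)) → (a[0] + 2*p ≥ -6 ∧ arr[1] ≠ 3*acc + 3*p + 3 ∧ 3*arr[3*acc + 3*p - 2] + 6*acc + 6*p ≠ 7))
Answer: WP = ((p < store(a, 4, 3*acc + 3*p - 2)[p] → 2*p + pos ≠ -9) → (a[0] + 2*p ≥ -6 ∧ store(arr, pos + 1, -acc + 3*v - 6)[1] ≠ v + 5 ∧ 3*store(arr, pos + 1, -acc + 3*v - 6)[v] + 2*v ≠ 3)) ∧ ((¬(p < store(a, 4, 3*acc + 3*p - 2)[p] → 2*p + pos ≠ -9)) → (a[0] + 2*p ≥ -6 ∧ arr[1] ≠ 3*acc + 3*p + 3 ∧ 3*arr[3*acc + 3*p - 2] + 6*acc + 6*p ≠ 7))


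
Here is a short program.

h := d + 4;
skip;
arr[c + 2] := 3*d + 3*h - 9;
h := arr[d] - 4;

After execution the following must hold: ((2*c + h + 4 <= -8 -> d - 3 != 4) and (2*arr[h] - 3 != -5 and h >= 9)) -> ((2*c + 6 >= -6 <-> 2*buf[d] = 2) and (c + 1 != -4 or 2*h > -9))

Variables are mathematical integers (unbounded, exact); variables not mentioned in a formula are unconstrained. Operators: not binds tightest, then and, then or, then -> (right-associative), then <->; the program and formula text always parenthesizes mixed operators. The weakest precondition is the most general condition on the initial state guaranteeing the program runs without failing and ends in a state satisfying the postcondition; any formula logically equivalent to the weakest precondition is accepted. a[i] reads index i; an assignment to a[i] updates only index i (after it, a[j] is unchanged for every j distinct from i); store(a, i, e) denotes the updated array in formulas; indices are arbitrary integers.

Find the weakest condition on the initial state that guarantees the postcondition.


Working backward. After the program, the postcondition ((2*c + h + 4 <= -8 -> d - 3 != 4) and (2*arr[h] - 3 != -5 and h >= 9)) -> ((2*c + 6 >= -6 <-> 2*buf[d] = 2) and (c + 1 != -4 or 2*h > -9)) must hold; in canonical form it is ((2*c + h <= -12 -> d != 7) and 2*arr[h] != -2 and h >= 9) -> ((2*c >= -12 <-> 2*buf[d] = 2) and (c != -5 or 2*h > -9)).
Before h := arr[d] - 4: ((arr[d] + 2*c <= -8 -> d != 7) and 2*arr[arr[d] - 4] != -2 and arr[d] >= 13) -> ((2*c >= -12 <-> 2*buf[d] = 2) and (c != -5 or 2*arr[d] > -1))
Before arr[c + 2] := 3*d + 3*h - 9: ((store(arr, c + 2, 3*d + 3*h - 9)[d] + 2*c <= -8 -> d != 7) and 2*store(arr, c + 2, 3*d + 3*h - 9)[store(arr, c + 2, 3*d + 3*h - 9)[d] - 4] != -2 and store(arr, c + 2, 3*d + 3*h - 9)[d] >= 13) -> ((2*c >= -12 <-> 2*buf[d] = 2) and (c != -5 or 2*store(arr, c + 2, 3*d + 3*h - 9)[d] > -1))
Before skip: ((store(arr, c + 2, 3*d + 3*h - 9)[d] + 2*c <= -8 -> d != 7) and 2*store(arr, c + 2, 3*d + 3*h - 9)[store(arr, c + 2, 3*d + 3*h - 9)[d] - 4] != -2 and store(arr, c + 2, 3*d + 3*h - 9)[d] >= 13) -> ((2*c >= -12 <-> 2*buf[d] = 2) and (c != -5 or 2*store(arr, c + 2, 3*d + 3*h - 9)[d] > -1))
Before h := d + 4: ((store(arr, c + 2, 6*d + 3)[d] + 2*c <= -8 -> d != 7) and 2*store(arr, c + 2, 6*d + 3)[store(arr, c + 2, 6*d + 3)[d] - 4] != -2 and store(arr, c + 2, 6*d + 3)[d] >= 13) -> ((2*c >= -12 <-> 2*buf[d] = 2) and (c != -5 or 2*store(arr, c + 2, 6*d + 3)[d] > -1))
Answer: WP = ((store(arr, c + 2, 6*d + 3)[d] + 2*c <= -8 -> d != 7) and 2*store(arr, c + 2, 6*d + 3)[store(arr, c + 2, 6*d + 3)[d] - 4] != -2 and store(arr, c + 2, 6*d + 3)[d] >= 13) -> ((2*c >= -12 <-> 2*buf[d] = 2) and (c != -5 or 2*store(arr, c + 2, 6*d + 3)[d] > -1))


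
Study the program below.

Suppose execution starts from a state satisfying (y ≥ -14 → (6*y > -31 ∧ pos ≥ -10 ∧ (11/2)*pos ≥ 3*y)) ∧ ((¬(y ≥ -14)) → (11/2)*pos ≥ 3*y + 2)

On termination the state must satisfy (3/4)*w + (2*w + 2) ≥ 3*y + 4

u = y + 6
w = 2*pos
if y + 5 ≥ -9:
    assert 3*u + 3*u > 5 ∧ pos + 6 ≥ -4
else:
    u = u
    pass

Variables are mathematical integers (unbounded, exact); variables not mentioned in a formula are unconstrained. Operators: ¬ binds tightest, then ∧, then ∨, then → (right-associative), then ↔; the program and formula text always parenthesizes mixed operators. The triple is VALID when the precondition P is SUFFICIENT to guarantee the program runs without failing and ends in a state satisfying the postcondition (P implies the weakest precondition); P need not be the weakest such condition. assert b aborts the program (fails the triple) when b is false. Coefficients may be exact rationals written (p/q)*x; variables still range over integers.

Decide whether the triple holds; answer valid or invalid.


Working backward. After the program, the postcondition (3/4)*w + (2*w + 2) ≥ 3*y + 4 must hold; in canonical form it is (11/4)*w ≥ 3*y + 2.
Then branch requires 6*u > 5 ∧ pos ≥ -10 ∧ (11/4)*w ≥ 3*y + 2; else branch requires (11/4)*w ≥ 3*y + 2.
Before the if: (y ≥ -14 → (6*u > 5 ∧ pos ≥ -10 ∧ (11/4)*w ≥ 3*y + 2)) ∧ ((¬(y ≥ -14)) → (11/4)*w ≥ 3*y + 2)
Before w := 2*pos: (y ≥ -14 → (6*u > 5 ∧ pos ≥ -10 ∧ (11/2)*pos ≥ 3*y + 2)) ∧ ((¬(y ≥ -14)) → (11/2)*pos ≥ 3*y + 2)
Before u := y + 6: (y ≥ -14 → (6*y > -31 ∧ pos ≥ -10 ∧ (11/2)*pos ≥ 3*y + 2)) ∧ ((¬(y ≥ -14)) → (11/2)*pos ≥ 3*y + 2)
The weakest precondition is (y ≥ -14 → (6*y > -31 ∧ pos ≥ -10 ∧ (11/2)*pos ≥ 3*y + 2)) ∧ ((¬(y ≥ -14)) → (11/2)*pos ≥ 3*y + 2).
Check whether (y ≥ -14 → (6*y > -31 ∧ pos ≥ -10 ∧ (11/2)*pos ≥ 3*y)) ∧ ((¬(y ≥ -14)) → (11/2)*pos ≥ 3*y + 2) implies it.
Countermodel: at the initial state pos = 0, y = 0, the precondition holds but the weakest precondition fails.
Answer: invalid


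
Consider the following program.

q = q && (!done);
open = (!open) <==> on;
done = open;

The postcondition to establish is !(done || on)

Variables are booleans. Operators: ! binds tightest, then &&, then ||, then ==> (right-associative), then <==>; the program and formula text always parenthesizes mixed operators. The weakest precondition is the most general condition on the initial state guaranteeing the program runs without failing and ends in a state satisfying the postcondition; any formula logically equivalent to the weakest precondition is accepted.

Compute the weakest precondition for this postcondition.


Working backward. After the program, !(done || on) must hold.
Before done := open: !(open || on)
Before open := (!open) <==> on: !(((!open) <==> on) || on)
Before q := q && (!done): !(((!open) <==> on) || on)
Answer: WP = !(((!open) <==> on) || on)


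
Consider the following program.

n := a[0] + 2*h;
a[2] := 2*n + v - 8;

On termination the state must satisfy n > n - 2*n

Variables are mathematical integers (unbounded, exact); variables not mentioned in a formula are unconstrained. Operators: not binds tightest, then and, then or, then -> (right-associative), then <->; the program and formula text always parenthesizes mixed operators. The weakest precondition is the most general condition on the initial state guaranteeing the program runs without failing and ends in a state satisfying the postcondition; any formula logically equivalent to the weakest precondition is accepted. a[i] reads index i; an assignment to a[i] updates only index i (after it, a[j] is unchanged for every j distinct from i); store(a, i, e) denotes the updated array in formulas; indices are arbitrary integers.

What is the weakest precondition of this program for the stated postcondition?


Working backward. After the program, the postcondition n > n - 2*n must hold; in canonical form it is 2*n > 0.
Before a[2] := 2*n + v - 8: 2*n > 0
Before n := a[0] + 2*h: 2*a[0] + 4*h > 0
Answer: WP = 2*a[0] + 4*h > 0


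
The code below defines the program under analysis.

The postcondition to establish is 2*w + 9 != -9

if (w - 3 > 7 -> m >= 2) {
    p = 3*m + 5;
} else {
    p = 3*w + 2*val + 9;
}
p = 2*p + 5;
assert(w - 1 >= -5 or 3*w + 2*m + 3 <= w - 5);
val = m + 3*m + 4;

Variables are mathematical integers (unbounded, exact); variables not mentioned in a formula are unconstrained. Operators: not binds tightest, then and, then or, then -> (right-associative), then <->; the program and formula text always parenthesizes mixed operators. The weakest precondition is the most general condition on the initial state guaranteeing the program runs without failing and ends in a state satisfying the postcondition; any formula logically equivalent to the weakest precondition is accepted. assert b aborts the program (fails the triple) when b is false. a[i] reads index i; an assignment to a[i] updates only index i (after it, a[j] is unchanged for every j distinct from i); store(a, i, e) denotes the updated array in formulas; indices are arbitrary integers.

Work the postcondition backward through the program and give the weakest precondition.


Working backward. After the program, the postcondition 2*w + 9 != -9 must hold; in canonical form it is 2*w != -18.
Before val := m + 3*m + 4: 2*w != -18
Before assert w - 1 >= -5 or 3*w + 2*m + 3 <= w - 5: (w >= -4 or 2*m + 2*w <= -8) and 2*w != -18
Before p := 2*p + 5: (w >= -4 or 2*m + 2*w <= -8) and 2*w != -18
Then branch requires (w >= -4 or 2*m + 2*w <= -8) and 2*w != -18; else branch requires (w >= -4 or 2*m + 2*w <= -8) and 2*w != -18.
Before the if: ((w > 10 -> m >= 2) -> ((w >= -4 or 2*m + 2*w <= -8) and 2*w != -18)) and ((not (w > 10 -> m >= 2)) -> ((w >= -4 or 2*m + 2*w <= -8) and 2*w != -18))
Answer: WP = ((w > 10 -> m >= 2) -> ((w >= -4 or 2*m + 2*w <= -8) and 2*w != -18)) and ((not (w > 10 -> m >= 2)) -> ((w >= -4 or 2*m + 2*w <= -8) and 2*w != -18))


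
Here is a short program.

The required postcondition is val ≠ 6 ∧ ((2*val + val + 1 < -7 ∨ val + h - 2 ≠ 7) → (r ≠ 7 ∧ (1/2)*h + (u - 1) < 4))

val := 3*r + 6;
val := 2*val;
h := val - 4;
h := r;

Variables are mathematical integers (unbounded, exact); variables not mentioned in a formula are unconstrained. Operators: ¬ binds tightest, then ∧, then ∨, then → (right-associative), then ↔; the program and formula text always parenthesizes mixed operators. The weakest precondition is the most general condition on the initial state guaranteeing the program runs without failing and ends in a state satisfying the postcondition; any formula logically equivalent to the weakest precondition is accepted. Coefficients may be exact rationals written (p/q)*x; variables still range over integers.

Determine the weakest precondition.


Working backward. After the program, the postcondition val ≠ 6 ∧ ((2*val + val + 1 < -7 ∨ val + h - 2 ≠ 7) → (r ≠ 7 ∧ (1/2)*h + (u - 1) < 4)) must hold; in canonical form it is val ≠ 6 ∧ ((3*val < -8 ∨ h + val ≠ 9) → (r ≠ 7 ∧ (1/2)*h + u < 5)).
Before h := r: val ≠ 6 ∧ ((3*val < -8 ∨ r + val ≠ 9) → (r ≠ 7 ∧ (1/2)*r + u < 5))
Before h := val - 4: val ≠ 6 ∧ ((3*val < -8 ∨ r + val ≠ 9) → (r ≠ 7 ∧ (1/2)*r + u < 5))
Before val := 2*val: 2*val ≠ 6 ∧ ((6*val < -8 ∨ r + 2*val ≠ 9) → (r ≠ 7 ∧ (1/2)*r + u < 5))
Before val := 3*r + 6: 6*r ≠ -6 ∧ ((18*r < -44 ∨ 7*r ≠ -3) → (r ≠ 7 ∧ (1/2)*r + u < 5))
Answer: WP = 6*r ≠ -6 ∧ ((18*r < -44 ∨ 7*r ≠ -3) → (r ≠ 7 ∧ (1/2)*r + u < 5))


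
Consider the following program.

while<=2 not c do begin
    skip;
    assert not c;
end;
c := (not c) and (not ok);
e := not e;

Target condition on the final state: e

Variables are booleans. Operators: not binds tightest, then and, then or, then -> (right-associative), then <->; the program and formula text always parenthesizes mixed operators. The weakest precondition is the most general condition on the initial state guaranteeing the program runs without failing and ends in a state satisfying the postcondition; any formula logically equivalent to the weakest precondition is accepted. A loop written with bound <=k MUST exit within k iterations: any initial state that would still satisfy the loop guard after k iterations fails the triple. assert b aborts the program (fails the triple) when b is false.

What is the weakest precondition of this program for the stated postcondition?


Working backward. After the program, e must hold.
Before e := not e: not e
Before c := (not c) and (not ok): not e
Before the loop (bound <=2), unroll the exhaustion recursion (WP_0 = exit-now case; WP_j = one more guarded iteration, up to j = 2):
  WP_0: c and (not e)
  WP_1: c and (c -> (not e))
  WP_2: c and (c -> (not e))
So before the loop: c and (c -> (not e))
Answer: WP = c and (c -> (not e))


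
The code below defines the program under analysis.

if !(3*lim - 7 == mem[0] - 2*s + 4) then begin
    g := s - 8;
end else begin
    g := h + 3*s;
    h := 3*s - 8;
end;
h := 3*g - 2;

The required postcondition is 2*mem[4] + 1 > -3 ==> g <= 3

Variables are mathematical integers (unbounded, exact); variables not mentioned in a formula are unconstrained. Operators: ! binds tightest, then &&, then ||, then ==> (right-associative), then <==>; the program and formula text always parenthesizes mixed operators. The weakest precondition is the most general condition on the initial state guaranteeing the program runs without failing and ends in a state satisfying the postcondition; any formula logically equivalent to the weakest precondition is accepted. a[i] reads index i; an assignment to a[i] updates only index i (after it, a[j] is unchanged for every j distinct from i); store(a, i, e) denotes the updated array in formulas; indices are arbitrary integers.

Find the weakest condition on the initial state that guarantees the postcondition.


Working backward. After the program, the postcondition 2*mem[4] + 1 > -3 ==> g <= 3 must hold; in canonical form it is 2*mem[4] > -4 ==> g <= 3.
Before h := 3*g - 2: 2*mem[4] > -4 ==> g <= 3
Then branch requires 2*mem[4] > -4 ==> s <= 11; else branch requires 2*mem[4] > -4 ==> h + 3*s <= 3.
Before the if: ((!(3*lim + 2*s == mem[0] + 11)) ==> (2*mem[4] > -4 ==> s <= 11)) && (3*lim + 2*s == mem[0] + 11 ==> (2*mem[4] > -4 ==> h + 3*s <= 3))
Answer: WP = ((!(3*lim + 2*s == mem[0] + 11)) ==> (2*mem[4] > -4 ==> s <= 11)) && (3*lim + 2*s == mem[0] + 11 ==> (2*mem[4] > -4 ==> h + 3*s <= 3))


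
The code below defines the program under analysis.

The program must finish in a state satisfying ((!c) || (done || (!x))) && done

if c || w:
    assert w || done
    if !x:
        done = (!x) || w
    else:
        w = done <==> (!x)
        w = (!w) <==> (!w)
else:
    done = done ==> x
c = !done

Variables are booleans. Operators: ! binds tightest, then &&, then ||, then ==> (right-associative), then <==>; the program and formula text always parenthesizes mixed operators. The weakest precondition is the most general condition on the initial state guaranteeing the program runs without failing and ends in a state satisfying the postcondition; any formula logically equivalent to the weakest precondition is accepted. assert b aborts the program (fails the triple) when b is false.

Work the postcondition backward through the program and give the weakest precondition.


Working backward. After the program, the postcondition ((!c) || (done || (!x))) && done must hold; in canonical form it is ((!c) || done || (!x)) && done.
Before c := !done: (done || (!x)) && done
Then branch requires (w || done) && ((!x) ==> ((!x) || w)) && (x ==> ((done || (!x)) && done)); else branch requires ((done ==> x) || (!x)) && (done ==> x).
Before the if: ((c || w) ==> ((w || done) && ((!x) ==> ((!x) || w)) && (x ==> ((done || (!x)) && done)))) && ((!(c || w)) ==> (((done ==> x) || (!x)) && (done ==> x)))
Answer: WP = ((c || w) ==> ((w || done) && ((!x) ==> ((!x) || w)) && (x ==> ((done || (!x)) && done)))) && ((!(c || w)) ==> (((done ==> x) || (!x)) && (done ==> x)))


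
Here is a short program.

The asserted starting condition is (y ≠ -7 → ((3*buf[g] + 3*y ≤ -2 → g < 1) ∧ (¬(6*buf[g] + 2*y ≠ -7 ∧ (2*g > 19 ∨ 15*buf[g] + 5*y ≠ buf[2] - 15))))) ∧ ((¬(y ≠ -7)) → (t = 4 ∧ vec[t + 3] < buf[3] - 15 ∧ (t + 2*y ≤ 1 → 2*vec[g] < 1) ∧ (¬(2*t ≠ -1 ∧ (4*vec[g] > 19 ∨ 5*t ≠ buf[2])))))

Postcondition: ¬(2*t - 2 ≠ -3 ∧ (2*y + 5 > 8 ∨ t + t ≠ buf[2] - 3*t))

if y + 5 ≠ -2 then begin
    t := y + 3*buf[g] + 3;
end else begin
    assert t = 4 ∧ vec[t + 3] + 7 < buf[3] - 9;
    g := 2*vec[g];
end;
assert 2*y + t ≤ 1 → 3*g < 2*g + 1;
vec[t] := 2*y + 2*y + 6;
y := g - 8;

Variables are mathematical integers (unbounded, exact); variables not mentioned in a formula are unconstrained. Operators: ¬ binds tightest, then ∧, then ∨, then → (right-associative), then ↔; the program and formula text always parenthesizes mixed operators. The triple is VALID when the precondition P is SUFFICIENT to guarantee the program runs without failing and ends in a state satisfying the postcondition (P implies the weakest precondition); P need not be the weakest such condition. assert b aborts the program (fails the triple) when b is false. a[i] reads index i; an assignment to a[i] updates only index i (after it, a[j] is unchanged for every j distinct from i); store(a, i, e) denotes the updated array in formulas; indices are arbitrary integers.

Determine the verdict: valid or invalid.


Working backward. After the program, the postcondition ¬(2*t - 2 ≠ -3 ∧ (2*y + 5 > 8 ∨ t + t ≠ buf[2] - 3*t)) must hold; in canonical form it is ¬(2*t ≠ -1 ∧ (2*y > 3 ∨ 5*t ≠ buf[2])).
Before y := g - 8: ¬(2*t ≠ -1 ∧ (2*g > 19 ∨ 5*t ≠ buf[2]))
Before vec[t] := 2*y + 2*y + 6: ¬(2*t ≠ -1 ∧ (2*g > 19 ∨ 5*t ≠ buf[2]))
Before assert 2*y + t ≤ 1 → 3*g < 2*g + 1: (t + 2*y ≤ 1 → g < 1) ∧ (¬(2*t ≠ -1 ∧ (2*g > 19 ∨ 5*t ≠ buf[2])))
Then branch requires (3*buf[g] + 3*y ≤ -2 → g < 1) ∧ (¬(6*buf[g] + 2*y ≠ -7 ∧ (2*g > 19 ∨ 15*buf[g] + 5*y ≠ buf[2] - 15))); else branch requires t = 4 ∧ vec[t + 3] < buf[3] - 16 ∧ (t + 2*y ≤ 1 → 2*vec[g] < 1) ∧ (¬(2*t ≠ -1 ∧ (4*vec[g] > 19 ∨ 5*t ≠ buf[2]))).
Before the if: (y ≠ -7 → ((3*buf[g] + 3*y ≤ -2 → g < 1) ∧ (¬(6*buf[g] + 2*y ≠ -7 ∧ (2*g > 19 ∨ 15*buf[g] + 5*y ≠ buf[2] - 15))))) ∧ ((¬(y ≠ -7)) → (t = 4 ∧ vec[t + 3] < buf[3] - 16 ∧ (t + 2*y ≤ 1 → 2*vec[g] < 1) ∧ (¬(2*t ≠ -1 ∧ (4*vec[g] > 19 ∨ 5*t ≠ buf[2])))))
The weakest precondition is (y ≠ -7 → ((3*buf[g] + 3*y ≤ -2 → g < 1) ∧ (¬(6*buf[g] + 2*y ≠ -7 ∧ (2*g > 19 ∨ 15*buf[g] + 5*y ≠ buf[2] - 15))))) ∧ ((¬(y ≠ -7)) → (t = 4 ∧ vec[t + 3] < buf[3] - 16 ∧ (t + 2*y ≤ 1 → 2*vec[g] < 1) ∧ (¬(2*t ≠ -1 ∧ (4*vec[g] > 19 ∨ 5*t ≠ buf[2]))))).
Check whether (y ≠ -7 → ((3*buf[g] + 3*y ≤ -2 → g < 1) ∧ (¬(6*buf[g] + 2*y ≠ -7 ∧ (2*g > 19 ∨ 15*buf[g] + 5*y ≠ buf[2] - 15))))) ∧ ((¬(y ≠ -7)) → (t = 4 ∧ vec[t + 3] < buf[3] - 15 ∧ (t + 2*y ≤ 1 → 2*vec[g] < 1) ∧ (¬(2*t ≠ -1 ∧ (4*vec[g] > 19 ∨ 5*t ≠ buf[2]))))) implies it.
Countermodel: at the initial state buf = {[2] = 20, [3] = 16, [6] = 16, [7] = 16, elsewhere 16}, g = 6, t = 4, vec = {[2] = 0, [3] = 0, [6] = -15215, [7] = 0, elsewhere 0}, y = -7, the precondition holds but the weakest precondition fails.
Answer: invalid
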